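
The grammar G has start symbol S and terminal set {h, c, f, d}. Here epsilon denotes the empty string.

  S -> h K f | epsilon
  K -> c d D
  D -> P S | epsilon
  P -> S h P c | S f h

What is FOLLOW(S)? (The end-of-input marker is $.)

FIRST(S): from S->h K f we get {h}; from S->epsilon we get {epsilon}. So FIRST(S) = {epsilon, h}.
FIRST(K): from K->c d D we get {c}. So FIRST(K) = {c}.
FIRST(P): from P->S h P c we get {h}; from P->S f h we get {f, h}. So FIRST(P) = {f, h}.
FIRST(D): from D->P S we get {f, h}; from D->epsilon we get {epsilon}. So FIRST(D) = {epsilon, f, h}.
FOLLOW(S) includes $ since S is the start symbol.
FOLLOW(K): in S->h K f, K is followed by f with FIRST {f}. Thus FOLLOW(K) = {f}.
FOLLOW(D): in K->c d D, the suffix after D is empty, so FOLLOW(D) ⊇ FOLLOW(K) = {f}. Thus FOLLOW(D) = {f}.
FOLLOW(S): in D->P S, the suffix after S is empty, so FOLLOW(S) ⊇ FOLLOW(D) = {f}; in P->S h P c, S is followed by h P c with FIRST {h}; in P->S f h, S is followed by f h with FIRST {f}. Thus FOLLOW(S) = {$, f, h}.
FOLLOW(P): in D->P S, P is followed by S with FIRST {epsilon, h}; in D->P S, the suffix after P is nullable, so FOLLOW(P) ⊇ FOLLOW(D) = {f}; in P->S h P c, P is followed by c with FIRST {c}. Thus FOLLOW(P) = {c, f, h}.

{$, f, h}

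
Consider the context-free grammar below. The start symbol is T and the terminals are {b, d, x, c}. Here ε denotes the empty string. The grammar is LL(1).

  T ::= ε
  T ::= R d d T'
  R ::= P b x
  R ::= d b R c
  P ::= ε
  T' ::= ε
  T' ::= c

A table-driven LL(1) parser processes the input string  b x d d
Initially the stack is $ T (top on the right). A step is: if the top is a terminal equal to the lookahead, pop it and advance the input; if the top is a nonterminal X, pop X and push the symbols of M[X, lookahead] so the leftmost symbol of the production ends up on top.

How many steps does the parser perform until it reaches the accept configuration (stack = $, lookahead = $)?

8

     Stack           Input      Action
  1  $ T             b x d d $  expand T ::= R d d T'
  2  $ T' d d R      b x d d $  expand R ::= P b x
  3  $ T' d d x b P  b x d d $  expand P ::= ε
  4  $ T' d d x b    b x d d $  match b
  5  $ T' d d x      x d d $    match x
  6  $ T' d d        d d $      match d
  7  $ T' d          d $        match d
  8  $ T'            $          expand T' ::= ε
Accept reached after 8 steps.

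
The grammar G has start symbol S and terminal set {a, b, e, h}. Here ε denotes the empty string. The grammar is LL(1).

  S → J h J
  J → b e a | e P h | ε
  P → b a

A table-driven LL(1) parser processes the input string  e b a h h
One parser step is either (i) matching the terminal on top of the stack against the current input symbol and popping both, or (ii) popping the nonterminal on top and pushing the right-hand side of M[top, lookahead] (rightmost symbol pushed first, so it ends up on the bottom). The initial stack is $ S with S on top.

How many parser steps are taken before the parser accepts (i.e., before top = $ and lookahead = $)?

9

     Stack        Input        Action
  1  $ S          e b a h h $  expand S → J h J
  2  $ J h J      e b a h h $  expand J → e P h
  3  $ J h h P e  e b a h h $  match e
  4  $ J h h P    b a h h $    expand P → b a
  5  $ J h h a b  b a h h $    match b
  6  $ J h h a    a h h $      match a
  7  $ J h h      h h $        match h
  8  $ J h        h $          match h
  9  $ J          $            expand J → ε
Accept reached after 9 steps.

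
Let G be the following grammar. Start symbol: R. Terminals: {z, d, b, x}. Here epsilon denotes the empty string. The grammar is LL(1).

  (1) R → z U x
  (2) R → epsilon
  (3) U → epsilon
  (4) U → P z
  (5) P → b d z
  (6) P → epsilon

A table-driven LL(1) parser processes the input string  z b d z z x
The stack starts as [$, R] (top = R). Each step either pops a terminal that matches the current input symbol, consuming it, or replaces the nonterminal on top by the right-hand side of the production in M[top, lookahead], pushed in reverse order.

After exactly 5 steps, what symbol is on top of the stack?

d

step 1: stack=$ R  input=z b d z z x $  — expand R → z U x
step 2: stack=$ x U z  input=z b d z z x $  — match z
step 3: stack=$ x U  input=b d z z x $  — expand U → P z
step 4: stack=$ x z P  input=b d z z x $  — expand P → b d z
step 5: stack=$ x z z d b  input=b d z z x $  — match b
Stack after step 5: $ x z z d (top = d).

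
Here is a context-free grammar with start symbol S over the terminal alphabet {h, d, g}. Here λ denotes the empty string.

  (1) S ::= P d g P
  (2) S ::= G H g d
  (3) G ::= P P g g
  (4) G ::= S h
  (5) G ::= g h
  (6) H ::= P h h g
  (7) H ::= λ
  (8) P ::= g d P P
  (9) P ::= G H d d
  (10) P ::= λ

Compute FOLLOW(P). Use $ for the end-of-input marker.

FIRST(S) = {d, g}  (via P d g P, G H g d)
FIRST(G) = {d, g}  (via P P g g, S h)
FIRST(P) = {λ, d, g}  (via G H d d)
FIRST(H) = {λ, d, g, h}  (via P h h g)
FOLLOW(S) includes $ since S is the start symbol.
FOLLOW(S): in G::=S h, S is followed by h with FIRST {h}. Thus FOLLOW(S) = {$, h}.
FOLLOW(G): in S::=G H g d, G is followed by H g d with FIRST {d, g, h}; in P::=G H d d, G is followed by H d d with FIRST {d, g, h}. Thus FOLLOW(G) = {d, g, h}.
FOLLOW(H): in S::=G H g d, H is followed by g d with FIRST {g}; in P::=G H d d, H is followed by d d with FIRST {d}. Thus FOLLOW(H) = {d, g}.
FOLLOW(P): in S::=P d g P (occurrence 1), P is followed by d g P with FIRST {d}; in S::=P d g P (occurrence 2), the suffix after P is empty, so FOLLOW(P) ⊇ FOLLOW(S) = {$, h}; in G::=P P g g (occurrence 1), P is followed by P g g with FIRST {d, g}; in G::=P P g g (occurrence 2), P is followed by g g with FIRST {g}; in H::=P h h g, P is followed by h h g with FIRST {h}; in P::=g d P P (occurrence 1), P is followed by P with FIRST {λ, d, g}; in P::=g d P P (occurrence 1), the suffix after P is nullable (adds nothing new); in P::=g d P P (occurrence 2), the suffix after P is empty (adds nothing new). Thus FOLLOW(P) = {$, d, g, h}.

{$, d, g, h}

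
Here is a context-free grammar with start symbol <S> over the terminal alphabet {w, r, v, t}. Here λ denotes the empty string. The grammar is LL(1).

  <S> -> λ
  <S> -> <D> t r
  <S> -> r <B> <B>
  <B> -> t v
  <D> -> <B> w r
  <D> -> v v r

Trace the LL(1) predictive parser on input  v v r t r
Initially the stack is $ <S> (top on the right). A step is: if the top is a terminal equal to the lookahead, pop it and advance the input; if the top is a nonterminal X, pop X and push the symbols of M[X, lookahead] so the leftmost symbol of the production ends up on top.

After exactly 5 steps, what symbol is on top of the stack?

     Stack        Input        Action
  1  $ <S>        v v r t r $  expand <S> -> <D> t r
  2  $ r t <D>    v v r t r $  expand <D> -> v v r
  3  $ r t r v v  v v r t r $  match v
  4  $ r t r v    v r t r $    match v
  5  $ r t r      r t r $      match r
Stack after step 5: $ r t (top = t).

t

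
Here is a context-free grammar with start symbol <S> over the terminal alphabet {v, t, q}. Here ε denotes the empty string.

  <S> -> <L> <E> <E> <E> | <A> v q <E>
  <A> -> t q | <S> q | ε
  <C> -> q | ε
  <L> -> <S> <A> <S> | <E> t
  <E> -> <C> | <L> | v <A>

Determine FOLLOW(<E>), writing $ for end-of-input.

{$, q, t, v}

FIRST(<C>) = {ε, q}
FIRST(<S>) = {q, t, v}  (via <L> <E> <E> <E>, <A> v q <E>)
FIRST(<A>) = {ε, q, t, v}  (via <S> q)
FIRST(<L>) = {q, t, v}  (via <S> <A> <S>, <E> t)
FIRST(<E>) = {ε, q, t, v}  (via <C>, <L>)
FOLLOW(<S>) includes $ since <S> is the start symbol.
FOLLOW(<S>): in <A>-><S> q, <S> is followed by q with FIRST {q}; in <L>-><S> <A> <S> (occurrence 1), <S> is followed by <A> <S> with FIRST {q, t, v}; in <L>-><S> <A> <S> (occurrence 2), the suffix after <S> is empty, so FOLLOW(<S>) ⊇ FOLLOW(<L>) = {$, q, t, v}. Thus FOLLOW(<S>) = {$, q, t, v}.
FOLLOW(<E>): in <S>-><L> <E> <E> <E> (occurrence 1), <E> is followed by <E> <E> with FIRST {ε, q, t, v}; in <S>-><L> <E> <E> <E> (occurrence 1), the suffix after <E> is nullable, so FOLLOW(<E>) ⊇ FOLLOW(<S>) = {$, q, t, v}; in <S>-><L> <E> <E> <E> (occurrence 2), <E> is followed by <E> with FIRST {ε, q, t, v}; in <S>-><L> <E> <E> <E> (occurrence 2), the suffix after <E> is nullable, so FOLLOW(<E>) ⊇ FOLLOW(<S>) = {$, q, t, v}; in <S>-><L> <E> <E> <E> (occurrence 3), the suffix after <E> is empty, so FOLLOW(<E>) ⊇ FOLLOW(<S>) = {$, q, t, v}; in <S>-><A> v q <E>, the suffix after <E> is empty, so FOLLOW(<E>) ⊇ FOLLOW(<S>) = {$, q, t, v}; in <L>-><E> t, <E> is followed by t with FIRST {t}. Thus FOLLOW(<E>) = {$, q, t, v}.
FOLLOW(<A>): in <S>-><A> v q <E>, <A> is followed by v q <E> with FIRST {v}; in <L>-><S> <A> <S>, <A> is followed by <S> with FIRST {q, t, v}; in <E>->v <A>, the suffix after <A> is empty, so FOLLOW(<A>) ⊇ FOLLOW(<E>) = {$, q, t, v}. Thus FOLLOW(<A>) = {$, q, t, v}.
FOLLOW(<C>): in <E>-><C>, the suffix after <C> is empty, so FOLLOW(<C>) ⊇ FOLLOW(<E>) = {$, q, t, v}. Thus FOLLOW(<C>) = {$, q, t, v}.
FOLLOW(<L>): in <S>-><L> <E> <E> <E>, <L> is followed by <E> <E> <E> with FIRST {ε, q, t, v}; in <S>-><L> <E> <E> <E>, the suffix after <L> is nullable, so FOLLOW(<L>) ⊇ FOLLOW(<S>) = {$, q, t, v}; in <E>-><L>, the suffix after <L> is empty, so FOLLOW(<L>) ⊇ FOLLOW(<E>) = {$, q, t, v}. Thus FOLLOW(<L>) = {$, q, t, v}.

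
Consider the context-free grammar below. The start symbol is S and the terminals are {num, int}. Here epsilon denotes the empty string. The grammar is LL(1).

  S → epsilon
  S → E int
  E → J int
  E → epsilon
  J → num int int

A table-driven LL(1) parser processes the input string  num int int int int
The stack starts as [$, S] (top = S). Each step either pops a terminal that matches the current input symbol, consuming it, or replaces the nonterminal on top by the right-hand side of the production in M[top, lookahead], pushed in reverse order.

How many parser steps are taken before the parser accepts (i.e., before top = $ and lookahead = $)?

8

     Stack                  Input                  Action
  1  $ S                    num int int int int $  expand S → E int
  2  $ int E                num int int int int $  expand E → J int
  3  $ int int J            num int int int int $  expand J → num int int
  4  $ int int int int num  num int int int int $  match num
  5  $ int int int int      int int int int $      match int
  6  $ int int int          int int int $          match int
  7  $ int int              int int $              match int
  8  $ int                  int $                  match int
Accept reached after 8 steps.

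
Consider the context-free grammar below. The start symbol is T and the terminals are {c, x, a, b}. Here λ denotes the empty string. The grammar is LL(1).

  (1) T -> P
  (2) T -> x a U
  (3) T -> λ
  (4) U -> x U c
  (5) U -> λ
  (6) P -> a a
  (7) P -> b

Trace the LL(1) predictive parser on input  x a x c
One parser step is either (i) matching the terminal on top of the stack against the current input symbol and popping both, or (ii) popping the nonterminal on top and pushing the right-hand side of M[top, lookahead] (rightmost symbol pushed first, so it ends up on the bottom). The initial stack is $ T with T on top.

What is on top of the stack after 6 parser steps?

c

     Stack    Input      Action
  1  $ T      x a x c $  expand T -> x a U
  2  $ U a x  x a x c $  match x
  3  $ U a    a x c $    match a
  4  $ U      x c $      expand U -> x U c
  5  $ c U x  x c $      match x
  6  $ c U    c $        expand U -> λ
Stack after step 6: $ c (top = c).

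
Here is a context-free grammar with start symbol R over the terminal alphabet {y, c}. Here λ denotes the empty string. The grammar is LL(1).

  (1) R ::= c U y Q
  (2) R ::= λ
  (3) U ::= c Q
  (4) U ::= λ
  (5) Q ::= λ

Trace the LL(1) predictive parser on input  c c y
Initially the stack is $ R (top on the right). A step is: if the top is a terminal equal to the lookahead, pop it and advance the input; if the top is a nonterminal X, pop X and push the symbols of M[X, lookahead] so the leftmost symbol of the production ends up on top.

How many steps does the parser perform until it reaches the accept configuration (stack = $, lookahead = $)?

step 1: stack=$ R  input=c c y $  — expand R ::= c U y Q
step 2: stack=$ Q y U c  input=c c y $  — match c
step 3: stack=$ Q y U  input=c y $  — expand U ::= c Q
step 4: stack=$ Q y Q c  input=c y $  — match c
step 5: stack=$ Q y Q  input=y $  — expand Q ::= λ
step 6: stack=$ Q y  input=y $  — match y
step 7: stack=$ Q  input=$  — expand Q ::= λ
Accept reached after 7 steps.

7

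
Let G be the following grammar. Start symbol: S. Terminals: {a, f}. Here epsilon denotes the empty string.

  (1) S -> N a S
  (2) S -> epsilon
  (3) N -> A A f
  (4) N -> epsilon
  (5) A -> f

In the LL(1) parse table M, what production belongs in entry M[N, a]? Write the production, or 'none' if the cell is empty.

N -> epsilon

FIRST(A): from A->f we get {f}. So FIRST(A) = {f}.
FIRST(N): from N->A A f we get {f}; from N->epsilon we get {epsilon}. So FIRST(N) = {epsilon, f}.
FIRST(S): from S->N a S we get {a, f}; from S->epsilon we get {epsilon}. So FIRST(S) = {epsilon, a, f}.
FOLLOW(S) includes $ since S is the start symbol.
FOLLOW(N): in S->N a S, N is followed by a S with FIRST {a}. Thus FOLLOW(N) = {a}.
For N -> A A f: FIRST(A A f) = {f}, so it goes in M[N, t] for t ∈ {f}.
For N -> epsilon: FIRST(epsilon) = {epsilon}, so it goes in M[N, t] for t ∈ {}; since epsilon ∈ FIRST, also for every t ∈ FOLLOW(N) = {a}.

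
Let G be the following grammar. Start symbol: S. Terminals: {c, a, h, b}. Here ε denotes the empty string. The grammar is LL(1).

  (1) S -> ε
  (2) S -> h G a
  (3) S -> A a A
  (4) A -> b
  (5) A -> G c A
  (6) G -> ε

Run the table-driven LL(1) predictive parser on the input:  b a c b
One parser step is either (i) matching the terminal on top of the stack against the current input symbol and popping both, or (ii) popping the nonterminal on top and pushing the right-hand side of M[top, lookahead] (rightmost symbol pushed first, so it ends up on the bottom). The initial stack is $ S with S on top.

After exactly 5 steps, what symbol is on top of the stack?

     Stack    Input      Action
  1  $ S      b a c b $  expand S -> A a A
  2  $ A a A  b a c b $  expand A -> b
  3  $ A a b  b a c b $  match b
  4  $ A a    a c b $    match a
  5  $ A      c b $      expand A -> G c A
Stack after step 5: $ A c G (top = G).

G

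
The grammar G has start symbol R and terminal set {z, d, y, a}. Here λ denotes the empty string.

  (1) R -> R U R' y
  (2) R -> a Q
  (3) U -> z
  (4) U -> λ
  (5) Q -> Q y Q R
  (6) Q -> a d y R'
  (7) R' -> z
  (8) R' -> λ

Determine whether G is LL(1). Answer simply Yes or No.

No

FIRST(R) = {a}
FIRST(U) = {λ, z}
FIRST(Q) = {a}
FIRST(R') = {λ, z}
FOLLOW(R) = {$, a, y, z}
FOLLOW(U) = {y, z}
FOLLOW(Q) = {$, a, y, z}
FOLLOW(R') = {$, a, y, z}
Cell M[Q, a] receives both Q -> Q y Q R and Q -> a d y R' — the grammar is not LL(1).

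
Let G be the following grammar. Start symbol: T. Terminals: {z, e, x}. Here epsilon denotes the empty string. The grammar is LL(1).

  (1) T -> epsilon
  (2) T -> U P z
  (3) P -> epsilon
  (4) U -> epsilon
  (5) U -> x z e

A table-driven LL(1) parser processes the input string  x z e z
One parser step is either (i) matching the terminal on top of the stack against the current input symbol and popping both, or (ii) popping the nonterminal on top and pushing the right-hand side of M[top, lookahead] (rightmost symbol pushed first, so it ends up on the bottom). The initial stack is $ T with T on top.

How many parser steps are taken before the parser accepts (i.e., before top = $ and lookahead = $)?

7

     Stack        Input      Action
  1  $ T          x z e z $  expand T -> U P z
  2  $ z P U      x z e z $  expand U -> x z e
  3  $ z P e z x  x z e z $  match x
  4  $ z P e z    z e z $    match z
  5  $ z P e      e z $      match e
  6  $ z P        z $        expand P -> epsilon
  7  $ z          z $        match z
Accept reached after 7 steps.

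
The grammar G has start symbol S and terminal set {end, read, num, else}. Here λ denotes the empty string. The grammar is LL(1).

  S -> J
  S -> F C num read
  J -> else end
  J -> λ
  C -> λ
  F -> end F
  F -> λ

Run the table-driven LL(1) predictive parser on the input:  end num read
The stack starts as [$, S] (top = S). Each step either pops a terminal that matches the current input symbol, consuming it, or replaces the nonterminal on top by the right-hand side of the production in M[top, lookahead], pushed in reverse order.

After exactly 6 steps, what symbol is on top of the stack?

read

     Stack               Input           Action
  1  $ S                 end num read $  expand S -> F C num read
  2  $ read num C F      end num read $  expand F -> end F
  3  $ read num C F end  end num read $  match end
  4  $ read num C F      num read $      expand F -> λ
  5  $ read num C        num read $      expand C -> λ
  6  $ read num          num read $      match num
Stack after step 6: $ read (top = read).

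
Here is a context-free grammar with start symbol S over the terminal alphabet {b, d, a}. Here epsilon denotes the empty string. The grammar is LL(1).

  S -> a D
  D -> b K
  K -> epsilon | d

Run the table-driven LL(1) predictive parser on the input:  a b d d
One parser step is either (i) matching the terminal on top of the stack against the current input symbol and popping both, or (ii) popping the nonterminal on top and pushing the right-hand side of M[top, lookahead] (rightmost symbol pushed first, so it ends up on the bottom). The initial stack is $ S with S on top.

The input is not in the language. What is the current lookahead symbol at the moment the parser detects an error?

d

     Stack  Input      Action
  1  $ S    a b d d $  expand S -> a D
  2  $ D a  a b d d $  match a
  3  $ D    b d d $    expand D -> b K
  4  $ K b  b d d $    match b
  5  $ K    d d $      expand K -> d
  6  $ d    d d $      match d
  7  $      d $        error: stack empty but input remains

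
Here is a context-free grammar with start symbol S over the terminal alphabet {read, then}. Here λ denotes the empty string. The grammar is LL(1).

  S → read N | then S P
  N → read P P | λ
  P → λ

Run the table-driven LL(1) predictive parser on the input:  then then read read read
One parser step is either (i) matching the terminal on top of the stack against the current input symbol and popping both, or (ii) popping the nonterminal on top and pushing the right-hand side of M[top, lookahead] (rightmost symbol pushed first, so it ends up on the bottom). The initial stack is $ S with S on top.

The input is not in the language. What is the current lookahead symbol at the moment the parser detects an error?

read

     Stack           Input                       Action
  1  $ S             then then read read read $  expand S → then S P
  2  $ P S then      then then read read read $  match then
  3  $ P S           then read read read $       expand S → then S P
  4  $ P P S then    then read read read $       match then
  5  $ P P S         read read read $            expand S → read N
  6  $ P P N read    read read read $            match read
  7  $ P P N         read read $                 expand N → read P P
  8  $ P P P P read  read read $                 match read
  9  $ P P P P       read $                      error: M[P, read] is empty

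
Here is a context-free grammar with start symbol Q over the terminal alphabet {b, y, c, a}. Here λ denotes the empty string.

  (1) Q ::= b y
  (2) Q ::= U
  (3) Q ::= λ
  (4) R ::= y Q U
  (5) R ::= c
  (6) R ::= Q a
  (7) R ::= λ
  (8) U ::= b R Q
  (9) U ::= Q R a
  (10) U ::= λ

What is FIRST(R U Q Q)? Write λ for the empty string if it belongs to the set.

FIRST(Q): from Q::=b y we get {b}; from Q::=U we get {λ, a, b, c, y}; from Q::=λ we get {λ}. So FIRST(Q) = {λ, a, b, c, y}.
FIRST(R): from R::=y Q U we get {y}; from R::=c we get {c}; from R::=Q a we get {a, b, c, y}; from R::=λ we get {λ}. So FIRST(R) = {λ, a, b, c, y}.
FIRST(U): from U::=b R Q we get {b}; from U::=Q R a we get {a, b, c, y}; from U::=λ we get {λ}. So FIRST(U) = {λ, a, b, c, y}.
FIRST(R U Q Q): take FIRST of each symbol in turn, carrying on past any symbol whose FIRST contains λ; result {λ, a, b, c, y}.

{λ, a, b, c, y}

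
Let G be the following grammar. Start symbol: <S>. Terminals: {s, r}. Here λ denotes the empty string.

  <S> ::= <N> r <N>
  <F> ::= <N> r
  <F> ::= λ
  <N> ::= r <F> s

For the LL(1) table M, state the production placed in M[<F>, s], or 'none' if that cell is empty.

FIRST(<N>): from <N>::=r <F> s we get {r}. So FIRST(<N>) = {r}.
FIRST(<S>): from <S>::=<N> r <N> we get {r}. So FIRST(<S>) = {r}.
FIRST(<F>): from <F>::=<N> r we get {r}; from <F>::=λ we get {λ}. So FIRST(<F>) = {λ, r}.
FOLLOW(<S>) includes $ since <S> is the start symbol.
FOLLOW(<F>): in <N>::=r <F> s, <F> is followed by s with FIRST {s}. Thus FOLLOW(<F>) = {s}.
For <F> ::= <N> r: FIRST(<N> r) = {r}, so it goes in M[<F>, t] for t ∈ {r}.
For <F> ::= λ: FIRST(λ) = {λ}, so it goes in M[<F>, t] for t ∈ {}; since λ ∈ FIRST, also for every t ∈ FOLLOW(<F>) = {s}.

<F> ::= λ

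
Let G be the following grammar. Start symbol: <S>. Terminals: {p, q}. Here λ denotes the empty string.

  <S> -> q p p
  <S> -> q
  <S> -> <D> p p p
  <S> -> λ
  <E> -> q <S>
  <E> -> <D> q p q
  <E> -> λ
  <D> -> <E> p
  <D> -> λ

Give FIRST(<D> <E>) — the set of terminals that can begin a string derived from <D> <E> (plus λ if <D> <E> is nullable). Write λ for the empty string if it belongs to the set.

{λ, p, q}

FIRST(<S>): from <S>->q p p we get {q}; from <S>->q we get {q}; from <S>-><D> p p p we get {p, q}; from <S>->λ we get {λ}. So FIRST(<S>) = {λ, p, q}.
FIRST(<E>): from <E>->q <S> we get {q}; from <E>-><D> q p q we get {p, q}; from <E>->λ we get {λ}. So FIRST(<E>) = {λ, p, q}.
FIRST(<D>): from <D>-><E> p we get {p, q}; from <D>->λ we get {λ}. So FIRST(<D>) = {λ, p, q}.
FIRST(<D> <E>): take FIRST of each symbol in turn, carrying on past any symbol whose FIRST contains λ; result {λ, p, q}.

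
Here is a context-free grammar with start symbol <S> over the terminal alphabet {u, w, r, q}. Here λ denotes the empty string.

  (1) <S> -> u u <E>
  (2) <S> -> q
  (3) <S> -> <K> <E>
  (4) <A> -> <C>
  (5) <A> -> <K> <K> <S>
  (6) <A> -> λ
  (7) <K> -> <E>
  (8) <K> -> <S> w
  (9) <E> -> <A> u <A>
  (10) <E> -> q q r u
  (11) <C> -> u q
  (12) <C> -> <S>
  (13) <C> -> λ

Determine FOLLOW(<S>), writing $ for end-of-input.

{$, q, u, w}

FIRST(<S>) = {q, u}  (via <K> <E>)
FIRST(<C>) = {λ, q, u}  (via <S>)
FIRST(<A>) = {λ, q, u}  (via <C>, <K> <K> <S>)
FIRST(<E>) = {q, u}  (via <A> u <A>)
FIRST(<K>) = {q, u}  (via <E>, <S> w)
FOLLOW(<S>) includes $ since <S> is the start symbol.
FOLLOW(<K>): in <S>-><K> <E>, <K> is followed by <E> with FIRST {q, u}; in <A>-><K> <K> <S> (occurrence 1), <K> is followed by <K> <S> with FIRST {q, u}; in <A>-><K> <K> <S> (occurrence 2), <K> is followed by <S> with FIRST {q, u}. Thus FOLLOW(<K>) = {q, u}.
FOLLOW(<S>): in <A>-><K> <K> <S>, the suffix after <S> is empty, so FOLLOW(<S>) ⊇ FOLLOW(<A>) = {$, q, u, w}; in <K>-><S> w, <S> is followed by w with FIRST {w}; in <C>-><S>, the suffix after <S> is empty, so FOLLOW(<S>) ⊇ FOLLOW(<C>) = {$, q, u, w}. Thus FOLLOW(<S>) = {$, q, u, w}.
FOLLOW(<E>): in <S>->u u <E>, the suffix after <E> is empty, so FOLLOW(<E>) ⊇ FOLLOW(<S>) = {$, q, u, w}; in <S>-><K> <E>, the suffix after <E> is empty, so FOLLOW(<E>) ⊇ FOLLOW(<S>) = {$, q, u, w}; in <K>-><E>, the suffix after <E> is empty, so FOLLOW(<E>) ⊇ FOLLOW(<K>) = {q, u}. Thus FOLLOW(<E>) = {$, q, u, w}.
FOLLOW(<A>): in <E>-><A> u <A> (occurrence 1), <A> is followed by u <A> with FIRST {u}; in <E>-><A> u <A> (occurrence 2), the suffix after <A> is empty, so FOLLOW(<A>) ⊇ FOLLOW(<E>) = {$, q, u, w}. Thus FOLLOW(<A>) = {$, q, u, w}.
FOLLOW(<C>): in <A>-><C>, the suffix after <C> is empty, so FOLLOW(<C>) ⊇ FOLLOW(<A>) = {$, q, u, w}. Thus FOLLOW(<C>) = {$, q, u, w}.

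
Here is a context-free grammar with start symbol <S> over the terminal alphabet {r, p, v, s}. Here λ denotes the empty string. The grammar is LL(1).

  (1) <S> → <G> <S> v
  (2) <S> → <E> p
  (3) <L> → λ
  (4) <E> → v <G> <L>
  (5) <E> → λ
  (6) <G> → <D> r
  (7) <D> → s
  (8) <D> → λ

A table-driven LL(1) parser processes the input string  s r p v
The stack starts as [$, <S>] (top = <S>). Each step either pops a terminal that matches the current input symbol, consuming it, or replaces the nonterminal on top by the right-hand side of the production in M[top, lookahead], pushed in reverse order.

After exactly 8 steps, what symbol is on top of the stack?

v

     Stack          Input      Action
  1  $ <S>          s r p v $  expand <S> → <G> <S> v
  2  $ v <S> <G>    s r p v $  expand <G> → <D> r
  3  $ v <S> r <D>  s r p v $  expand <D> → s
  4  $ v <S> r s    s r p v $  match s
  5  $ v <S> r      r p v $    match r
  6  $ v <S>        p v $      expand <S> → <E> p
  7  $ v p <E>      p v $      expand <E> → λ
  8  $ v p          p v $      match p
Stack after step 8: $ v (top = v).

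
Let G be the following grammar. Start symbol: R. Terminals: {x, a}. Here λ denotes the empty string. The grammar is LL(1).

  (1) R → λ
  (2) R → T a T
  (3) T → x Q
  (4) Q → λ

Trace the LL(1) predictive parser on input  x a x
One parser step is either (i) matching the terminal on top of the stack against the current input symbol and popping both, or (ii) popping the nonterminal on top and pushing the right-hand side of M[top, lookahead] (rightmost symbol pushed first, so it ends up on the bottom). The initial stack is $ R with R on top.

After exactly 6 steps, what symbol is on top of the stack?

x

step 1: stack=$ R  input=x a x $  — expand R → T a T
step 2: stack=$ T a T  input=x a x $  — expand T → x Q
step 3: stack=$ T a Q x  input=x a x $  — match x
step 4: stack=$ T a Q  input=a x $  — expand Q → λ
step 5: stack=$ T a  input=a x $  — match a
step 6: stack=$ T  input=x $  — expand T → x Q
Stack after step 6: $ Q x (top = x).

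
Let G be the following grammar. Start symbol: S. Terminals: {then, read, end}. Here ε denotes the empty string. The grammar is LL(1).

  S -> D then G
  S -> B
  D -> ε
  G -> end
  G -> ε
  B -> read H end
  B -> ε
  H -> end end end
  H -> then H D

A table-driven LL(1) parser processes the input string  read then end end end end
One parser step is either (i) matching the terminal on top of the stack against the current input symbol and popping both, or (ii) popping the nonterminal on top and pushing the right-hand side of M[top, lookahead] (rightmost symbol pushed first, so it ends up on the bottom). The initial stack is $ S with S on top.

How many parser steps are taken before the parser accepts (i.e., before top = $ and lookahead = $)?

step 1: stack=$ S  input=read then end end end end $  — expand S -> B
step 2: stack=$ B  input=read then end end end end $  — expand B -> read H end
step 3: stack=$ end H read  input=read then end end end end $  — match read
step 4: stack=$ end H  input=then end end end end $  — expand H -> then H D
step 5: stack=$ end D H then  input=then end end end end $  — match then
step 6: stack=$ end D H  input=end end end end $  — expand H -> end end end
step 7: stack=$ end D end end end  input=end end end end $  — match end
step 8: stack=$ end D end end  input=end end end $  — match end
step 9: stack=$ end D end  input=end end $  — match end
step 10: stack=$ end D  input=end $  — expand D -> ε
step 11: stack=$ end  input=end $  — match end
Accept reached after 11 steps.

11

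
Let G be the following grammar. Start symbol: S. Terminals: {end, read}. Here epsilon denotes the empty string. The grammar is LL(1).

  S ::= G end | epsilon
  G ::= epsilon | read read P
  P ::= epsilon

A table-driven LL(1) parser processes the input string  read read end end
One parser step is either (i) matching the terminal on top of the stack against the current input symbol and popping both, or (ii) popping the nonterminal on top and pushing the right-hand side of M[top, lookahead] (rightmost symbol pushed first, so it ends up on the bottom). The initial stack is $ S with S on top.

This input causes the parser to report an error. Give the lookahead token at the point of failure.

end

step 1: stack=$ S  input=read read end end $  — expand S ::= G end
step 2: stack=$ end G  input=read read end end $  — expand G ::= read read P
step 3: stack=$ end P read read  input=read read end end $  — match read
step 4: stack=$ end P read  input=read end end $  — match read
step 5: stack=$ end P  input=end end $  — expand P ::= epsilon
step 6: stack=$ end  input=end end $  — match end
step 7: stack=$  input=end $  — error: stack empty but input remains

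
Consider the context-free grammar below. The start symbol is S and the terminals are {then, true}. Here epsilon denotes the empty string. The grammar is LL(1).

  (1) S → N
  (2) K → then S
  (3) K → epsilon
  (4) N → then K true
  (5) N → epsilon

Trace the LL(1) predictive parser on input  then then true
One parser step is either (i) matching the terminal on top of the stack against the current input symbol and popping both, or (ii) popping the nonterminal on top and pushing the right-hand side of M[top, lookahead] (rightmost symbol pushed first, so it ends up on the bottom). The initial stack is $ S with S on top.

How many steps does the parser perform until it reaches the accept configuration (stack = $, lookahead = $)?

step 1: stack=$ S  input=then then true $  — expand S → N
step 2: stack=$ N  input=then then true $  — expand N → then K true
step 3: stack=$ true K then  input=then then true $  — match then
step 4: stack=$ true K  input=then true $  — expand K → then S
step 5: stack=$ true S then  input=then true $  — match then
step 6: stack=$ true S  input=true $  — expand S → N
step 7: stack=$ true N  input=true $  — expand N → epsilon
step 8: stack=$ true  input=true $  — match true
Accept reached after 8 steps.

8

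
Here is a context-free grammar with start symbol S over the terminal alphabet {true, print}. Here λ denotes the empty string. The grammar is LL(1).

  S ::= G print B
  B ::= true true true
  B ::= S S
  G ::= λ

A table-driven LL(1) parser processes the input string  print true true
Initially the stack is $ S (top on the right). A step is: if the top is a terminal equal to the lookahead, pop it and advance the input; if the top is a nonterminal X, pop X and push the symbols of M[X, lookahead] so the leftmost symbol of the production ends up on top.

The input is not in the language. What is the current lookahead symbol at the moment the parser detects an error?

$

step 1: stack=$ S  input=print true true $  — expand S ::= G print B
step 2: stack=$ B print G  input=print true true $  — expand G ::= λ
step 3: stack=$ B print  input=print true true $  — match print
step 4: stack=$ B  input=true true $  — expand B ::= true true true
step 5: stack=$ true true true  input=true true $  — match true
step 6: stack=$ true true  input=true $  — match true
step 7: stack=$ true  input=$  — error: top is terminal true but lookahead is $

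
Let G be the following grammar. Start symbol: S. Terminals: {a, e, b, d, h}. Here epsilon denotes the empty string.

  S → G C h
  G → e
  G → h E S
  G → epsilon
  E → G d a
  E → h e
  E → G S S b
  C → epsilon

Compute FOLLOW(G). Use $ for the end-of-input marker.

{d, e, h}

FIRST(G): from G→e we get {e}; from G→h E S we get {h}; from G→epsilon we get {epsilon}. So FIRST(G) = {epsilon, e, h}.
FIRST(C): from C→epsilon we get {epsilon}. So FIRST(C) = {epsilon}.
FIRST(S): from S→G C h we get {e, h}. So FIRST(S) = {e, h}.
FIRST(E): from E→G d a we get {d, e, h}; from E→h e we get {h}; from E→G S S b we get {e, h}. So FIRST(E) = {d, e, h}.
FOLLOW(S) includes $ since S is the start symbol.
FOLLOW(G): in S→G C h, G is followed by C h with FIRST {h}; in E→G d a, G is followed by d a with FIRST {d}; in E→G S S b, G is followed by S S b with FIRST {e, h}. Thus FOLLOW(G) = {d, e, h}.
FOLLOW(S): in G→h E S, the suffix after S is empty, so FOLLOW(S) ⊇ FOLLOW(G) = {d, e, h}; in E→G S S b (occurrence 1), S is followed by S b with FIRST {e, h}; in E→G S S b (occurrence 2), S is followed by b with FIRST {b}. Thus FOLLOW(S) = {$, b, d, e, h}.
FOLLOW(E): in G→h E S, E is followed by S with FIRST {e, h}. Thus FOLLOW(E) = {e, h}.
FOLLOW(C): in S→G C h, C is followed by h with FIRST {h}. Thus FOLLOW(C) = {h}.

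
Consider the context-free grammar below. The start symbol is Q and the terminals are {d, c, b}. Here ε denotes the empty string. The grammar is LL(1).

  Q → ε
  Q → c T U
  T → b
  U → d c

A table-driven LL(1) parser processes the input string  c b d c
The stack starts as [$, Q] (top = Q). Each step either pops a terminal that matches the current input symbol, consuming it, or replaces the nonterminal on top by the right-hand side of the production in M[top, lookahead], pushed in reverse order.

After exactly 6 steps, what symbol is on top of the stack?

     Stack    Input      Action
  1  $ Q      c b d c $  expand Q → c T U
  2  $ U T c  c b d c $  match c
  3  $ U T    b d c $    expand T → b
  4  $ U b    b d c $    match b
  5  $ U      d c $      expand U → d c
  6  $ c d    d c $      match d
Stack after step 6: $ c (top = c).

c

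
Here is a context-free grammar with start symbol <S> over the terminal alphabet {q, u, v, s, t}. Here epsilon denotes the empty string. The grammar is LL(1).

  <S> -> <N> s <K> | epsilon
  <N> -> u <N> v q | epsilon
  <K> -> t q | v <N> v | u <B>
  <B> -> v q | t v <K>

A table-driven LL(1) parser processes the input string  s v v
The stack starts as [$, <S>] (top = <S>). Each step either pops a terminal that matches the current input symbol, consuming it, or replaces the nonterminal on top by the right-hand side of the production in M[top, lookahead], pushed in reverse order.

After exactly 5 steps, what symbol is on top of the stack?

step 1: stack=$ <S>  input=s v v $  — expand <S> -> <N> s <K>
step 2: stack=$ <K> s <N>  input=s v v $  — expand <N> -> epsilon
step 3: stack=$ <K> s  input=s v v $  — match s
step 4: stack=$ <K>  input=v v $  — expand <K> -> v <N> v
step 5: stack=$ v <N> v  input=v v $  — match v
Stack after step 5: $ v <N> (top = <N>).

<N>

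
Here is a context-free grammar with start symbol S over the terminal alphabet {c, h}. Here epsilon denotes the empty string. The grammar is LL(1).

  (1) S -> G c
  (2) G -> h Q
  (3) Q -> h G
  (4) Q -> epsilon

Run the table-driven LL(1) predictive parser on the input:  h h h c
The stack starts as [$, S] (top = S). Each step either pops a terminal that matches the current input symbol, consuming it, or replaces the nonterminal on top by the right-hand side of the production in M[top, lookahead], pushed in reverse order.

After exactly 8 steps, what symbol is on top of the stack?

c

step 1: stack=$ S  input=h h h c $  — expand S -> G c
step 2: stack=$ c G  input=h h h c $  — expand G -> h Q
step 3: stack=$ c Q h  input=h h h c $  — match h
step 4: stack=$ c Q  input=h h c $  — expand Q -> h G
step 5: stack=$ c G h  input=h h c $  — match h
step 6: stack=$ c G  input=h c $  — expand G -> h Q
step 7: stack=$ c Q h  input=h c $  — match h
step 8: stack=$ c Q  input=c $  — expand Q -> epsilon
Stack after step 8: $ c (top = c).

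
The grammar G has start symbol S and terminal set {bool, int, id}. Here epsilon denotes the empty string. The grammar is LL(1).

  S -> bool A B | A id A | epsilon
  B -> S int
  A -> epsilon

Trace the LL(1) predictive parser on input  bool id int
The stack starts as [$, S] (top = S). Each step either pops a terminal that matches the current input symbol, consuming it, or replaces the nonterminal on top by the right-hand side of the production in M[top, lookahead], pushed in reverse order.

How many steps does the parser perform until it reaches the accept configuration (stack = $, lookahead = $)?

step 1: stack=$ S  input=bool id int $  — expand S -> bool A B
step 2: stack=$ B A bool  input=bool id int $  — match bool
step 3: stack=$ B A  input=id int $  — expand A -> epsilon
step 4: stack=$ B  input=id int $  — expand B -> S int
step 5: stack=$ int S  input=id int $  — expand S -> A id A
step 6: stack=$ int A id A  input=id int $  — expand A -> epsilon
step 7: stack=$ int A id  input=id int $  — match id
step 8: stack=$ int A  input=int $  — expand A -> epsilon
step 9: stack=$ int  input=int $  — match int
Accept reached after 9 steps.

9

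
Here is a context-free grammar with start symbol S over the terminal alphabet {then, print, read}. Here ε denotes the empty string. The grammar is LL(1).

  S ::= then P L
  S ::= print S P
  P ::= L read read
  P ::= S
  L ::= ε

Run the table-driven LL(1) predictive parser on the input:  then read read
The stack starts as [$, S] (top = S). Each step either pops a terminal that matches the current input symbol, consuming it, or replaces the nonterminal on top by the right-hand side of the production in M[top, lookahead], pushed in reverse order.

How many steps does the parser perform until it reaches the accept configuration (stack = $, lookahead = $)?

step 1: stack=$ S  input=then read read $  — expand S ::= then P L
step 2: stack=$ L P then  input=then read read $  — match then
step 3: stack=$ L P  input=read read $  — expand P ::= L read read
step 4: stack=$ L read read L  input=read read $  — expand L ::= ε
step 5: stack=$ L read read  input=read read $  — match read
step 6: stack=$ L read  input=read $  — match read
step 7: stack=$ L  input=$  — expand L ::= ε
Accept reached after 7 steps.

7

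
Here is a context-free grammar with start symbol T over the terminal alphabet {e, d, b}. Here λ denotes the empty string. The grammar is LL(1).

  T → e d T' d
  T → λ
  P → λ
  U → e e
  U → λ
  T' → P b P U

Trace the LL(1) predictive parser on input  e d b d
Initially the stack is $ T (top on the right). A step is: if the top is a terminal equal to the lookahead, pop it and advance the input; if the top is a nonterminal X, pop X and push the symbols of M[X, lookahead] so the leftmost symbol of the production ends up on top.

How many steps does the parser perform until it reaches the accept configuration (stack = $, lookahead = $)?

     Stack        Input      Action
  1  $ T          e d b d $  expand T → e d T' d
  2  $ d T' d e   e d b d $  match e
  3  $ d T' d     d b d $    match d
  4  $ d T'       b d $      expand T' → P b P U
  5  $ d U P b P  b d $      expand P → λ
  6  $ d U P b    b d $      match b
  7  $ d U P      d $        expand P → λ
  8  $ d U        d $        expand U → λ
  9  $ d          d $        match d
Accept reached after 9 steps.

9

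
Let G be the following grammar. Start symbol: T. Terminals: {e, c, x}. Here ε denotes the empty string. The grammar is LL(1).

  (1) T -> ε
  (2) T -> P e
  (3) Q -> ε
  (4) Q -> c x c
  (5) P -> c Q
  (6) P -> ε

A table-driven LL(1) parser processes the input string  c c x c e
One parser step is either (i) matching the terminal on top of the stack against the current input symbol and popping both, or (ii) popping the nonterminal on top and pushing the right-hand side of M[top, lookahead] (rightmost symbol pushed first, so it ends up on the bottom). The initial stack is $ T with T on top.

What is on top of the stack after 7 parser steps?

step 1: stack=$ T  input=c c x c e $  — expand T -> P e
step 2: stack=$ e P  input=c c x c e $  — expand P -> c Q
step 3: stack=$ e Q c  input=c c x c e $  — match c
step 4: stack=$ e Q  input=c x c e $  — expand Q -> c x c
step 5: stack=$ e c x c  input=c x c e $  — match c
step 6: stack=$ e c x  input=x c e $  — match x
step 7: stack=$ e c  input=c e $  — match c
Stack after step 7: $ e (top = e).

e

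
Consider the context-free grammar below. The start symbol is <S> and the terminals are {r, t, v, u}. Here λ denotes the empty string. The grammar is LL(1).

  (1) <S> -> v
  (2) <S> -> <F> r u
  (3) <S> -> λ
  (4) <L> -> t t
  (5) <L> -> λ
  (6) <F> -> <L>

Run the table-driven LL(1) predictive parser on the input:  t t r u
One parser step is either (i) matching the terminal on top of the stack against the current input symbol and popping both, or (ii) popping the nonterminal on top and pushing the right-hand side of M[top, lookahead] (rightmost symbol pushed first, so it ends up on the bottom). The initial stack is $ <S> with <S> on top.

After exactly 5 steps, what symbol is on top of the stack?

r

step 1: stack=$ <S>  input=t t r u $  — expand <S> -> <F> r u
step 2: stack=$ u r <F>  input=t t r u $  — expand <F> -> <L>
step 3: stack=$ u r <L>  input=t t r u $  — expand <L> -> t t
step 4: stack=$ u r t t  input=t t r u $  — match t
step 5: stack=$ u r t  input=t r u $  — match t
Stack after step 5: $ u r (top = r).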